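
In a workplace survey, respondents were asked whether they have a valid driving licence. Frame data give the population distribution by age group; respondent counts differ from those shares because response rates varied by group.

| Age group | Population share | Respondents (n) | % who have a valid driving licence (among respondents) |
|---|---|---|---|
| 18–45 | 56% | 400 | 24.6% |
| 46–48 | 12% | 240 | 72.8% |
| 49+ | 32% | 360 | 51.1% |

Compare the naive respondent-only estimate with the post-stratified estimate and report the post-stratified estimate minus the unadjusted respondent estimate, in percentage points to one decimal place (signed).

-6.8 percentage points

Without adjustment, the pooled respondent share is:
  (400/1000)×24.6 + (240/1000)×72.8 + (360/1000)×51.1 = 45.708%
Post-stratifying to population shares instead:
  0.56×24.6 + 0.12×72.8 + 0.32×51.1 = 38.864%
Difference = 38.864 − 45.708 = -6.844 pp.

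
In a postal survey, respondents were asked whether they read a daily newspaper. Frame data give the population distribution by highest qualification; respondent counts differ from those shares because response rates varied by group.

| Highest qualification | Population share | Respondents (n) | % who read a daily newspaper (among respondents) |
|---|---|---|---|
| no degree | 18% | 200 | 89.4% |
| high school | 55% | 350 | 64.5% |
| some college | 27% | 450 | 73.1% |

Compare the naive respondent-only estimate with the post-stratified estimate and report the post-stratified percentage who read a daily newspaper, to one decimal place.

Without adjustment, the pooled respondent share is:
  (200/1000)×89.4 + (350/1000)×64.5 + (450/1000)×73.1 = 73.35%
Reweighting by population highest qualification shares:
  0.18×89.4 + 0.55×64.5 + 0.27×73.1 = 71.304%

71.3%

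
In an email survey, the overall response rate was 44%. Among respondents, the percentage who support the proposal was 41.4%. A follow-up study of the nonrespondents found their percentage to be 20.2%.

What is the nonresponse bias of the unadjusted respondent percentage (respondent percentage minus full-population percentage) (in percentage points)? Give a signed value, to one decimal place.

+11.9 percentage points

Nonresponse fraction = 1 − 0.44 = 0.56.
Bias = (nonresponse fraction) × (respondent percentage − nonrespondent percentage)
     = 0.56 × (41.4 − 20.2) = 0.56 × 21.2 = 11.872.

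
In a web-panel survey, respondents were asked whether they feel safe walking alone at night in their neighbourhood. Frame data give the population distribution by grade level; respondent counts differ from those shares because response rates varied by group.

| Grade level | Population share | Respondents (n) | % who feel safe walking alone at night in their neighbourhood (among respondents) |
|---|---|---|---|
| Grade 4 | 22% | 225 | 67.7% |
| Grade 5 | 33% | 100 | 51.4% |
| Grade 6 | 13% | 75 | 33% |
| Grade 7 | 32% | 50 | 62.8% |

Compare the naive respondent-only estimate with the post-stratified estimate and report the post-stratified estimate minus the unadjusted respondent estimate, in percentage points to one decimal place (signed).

Without adjustment, the pooled respondent share is:
  (225/450)×67.7 + (100/450)×51.4 + (75/450)×33 + (50/450)×62.8 = 57.75%
Reweighting by population grade level shares:
  0.22×67.7 + 0.33×51.4 + 0.13×33 + 0.32×62.8 = 56.242%
Difference = 56.242 − 57.75 = -1.508 pp.

-1.5 percentage points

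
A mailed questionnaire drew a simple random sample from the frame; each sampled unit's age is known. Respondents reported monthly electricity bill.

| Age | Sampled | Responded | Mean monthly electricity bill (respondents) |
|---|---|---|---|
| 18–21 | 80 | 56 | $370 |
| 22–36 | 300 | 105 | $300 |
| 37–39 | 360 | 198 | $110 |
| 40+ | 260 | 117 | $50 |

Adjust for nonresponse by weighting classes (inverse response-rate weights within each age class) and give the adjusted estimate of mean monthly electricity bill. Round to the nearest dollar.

Response rates by class: 18–21 56/80 = 70%, 22–36 105/300 = 35%, 37–39 198/360 = 55%, 40+ 117/260 = 45%.
Each respondent's weight = sampled/responded in their class; summing within a class gives n_sampled, so:
  18–21: 80 × 370 = 29,600
  22–36: 300 × 300 = 90,000
  37–39: 360 × 110 = 39,600
  40+: 260 × 50 = 13,000
Adjusted estimate = 172,200 / 1,000 = 172.2 → $172.

$172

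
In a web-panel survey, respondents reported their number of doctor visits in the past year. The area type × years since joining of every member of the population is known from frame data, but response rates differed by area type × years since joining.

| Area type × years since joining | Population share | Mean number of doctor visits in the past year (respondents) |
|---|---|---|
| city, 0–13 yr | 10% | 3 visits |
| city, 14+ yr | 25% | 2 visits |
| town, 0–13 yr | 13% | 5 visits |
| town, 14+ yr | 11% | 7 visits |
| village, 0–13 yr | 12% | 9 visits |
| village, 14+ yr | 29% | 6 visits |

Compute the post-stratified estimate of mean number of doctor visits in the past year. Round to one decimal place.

5.0

Post-stratification weights by population share, not respondent share:
  city, 0–13 yr: 0.1 × 3 = 0.3
  city, 14+ yr: 0.25 × 2 = 0.5
  town, 0–13 yr: 0.13 × 5 = 0.65
  town, 14+ yr: 0.11 × 7 = 0.77
  village, 0–13 yr: 0.12 × 9 = 1.08
  village, 14+ yr: 0.29 × 6 = 1.74
Post-stratified estimate = 5.04 → 5.0.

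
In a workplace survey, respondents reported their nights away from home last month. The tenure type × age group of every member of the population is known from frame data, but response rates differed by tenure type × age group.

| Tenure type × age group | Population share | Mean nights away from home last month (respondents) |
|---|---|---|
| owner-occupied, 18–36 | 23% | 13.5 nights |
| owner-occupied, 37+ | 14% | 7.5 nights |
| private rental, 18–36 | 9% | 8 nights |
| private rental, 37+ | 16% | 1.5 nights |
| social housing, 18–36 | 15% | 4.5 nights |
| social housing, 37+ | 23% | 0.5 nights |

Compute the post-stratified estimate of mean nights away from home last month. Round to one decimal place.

Reweight to the known tenure type × age group distribution:
  owner-occupied, 18–36: 0.23 × 13.5 = 3.105
  owner-occupied, 37+: 0.14 × 7.5 = 1.05
  private rental, 18–36: 0.09 × 8 = 0.72
  private rental, 37+: 0.16 × 1.5 = 0.24
  social housing, 18–36: 0.15 × 4.5 = 0.675
  social housing, 37+: 0.23 × 0.5 = 0.115
Post-stratified estimate = 5.905 → 5.9.

5.9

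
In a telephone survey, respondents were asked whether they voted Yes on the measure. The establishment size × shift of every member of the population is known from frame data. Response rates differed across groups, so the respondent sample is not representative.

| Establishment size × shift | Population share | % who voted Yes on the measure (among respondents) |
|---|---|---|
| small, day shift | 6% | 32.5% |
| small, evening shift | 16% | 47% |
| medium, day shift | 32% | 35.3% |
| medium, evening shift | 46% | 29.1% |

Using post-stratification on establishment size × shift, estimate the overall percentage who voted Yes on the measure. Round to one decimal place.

34.2%

Post-stratification weights by population share, not respondent share:
  small, day shift: 0.06 × 32.5 = 1.95
  small, evening shift: 0.16 × 47 = 7.52
  medium, day shift: 0.32 × 35.3 = 11.296
  medium, evening shift: 0.46 × 29.1 = 13.386
Post-stratified estimate = 34.152 → 34.2%.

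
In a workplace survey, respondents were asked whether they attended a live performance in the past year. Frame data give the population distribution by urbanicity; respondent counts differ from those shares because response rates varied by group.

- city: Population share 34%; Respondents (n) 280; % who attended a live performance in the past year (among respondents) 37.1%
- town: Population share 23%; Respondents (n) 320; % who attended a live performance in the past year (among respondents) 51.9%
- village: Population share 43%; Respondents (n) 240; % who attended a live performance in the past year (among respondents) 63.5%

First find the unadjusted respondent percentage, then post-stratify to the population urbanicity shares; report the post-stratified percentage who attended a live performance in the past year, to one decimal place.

51.9%

Unadjusted (pooled respondent) estimate weights by respondent counts:
  (280/840)×37.1 + (320/840)×51.9 + (240/840)×63.5 = 50.281%
Post-stratifying to population shares instead:
  0.34×37.1 + 0.23×51.9 + 0.43×63.5 = 51.856%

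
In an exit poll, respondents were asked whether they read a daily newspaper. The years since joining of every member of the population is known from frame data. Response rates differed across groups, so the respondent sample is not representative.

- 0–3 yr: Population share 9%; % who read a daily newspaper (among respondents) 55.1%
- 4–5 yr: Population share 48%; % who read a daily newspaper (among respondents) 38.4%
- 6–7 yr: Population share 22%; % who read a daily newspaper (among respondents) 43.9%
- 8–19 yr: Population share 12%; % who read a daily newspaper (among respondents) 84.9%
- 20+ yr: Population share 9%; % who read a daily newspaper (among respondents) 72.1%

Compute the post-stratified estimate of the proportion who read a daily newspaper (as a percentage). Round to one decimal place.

49.7%

Reweight to the known years since joining distribution:
  0–3 yr: 0.09 × 55.1 = 4.959
  4–5 yr: 0.48 × 38.4 = 18.432
  6–7 yr: 0.22 × 43.9 = 9.658
  8–19 yr: 0.12 × 84.9 = 10.188
  20+ yr: 0.09 × 72.1 = 6.489
Post-stratified estimate = 49.726 → 49.7%.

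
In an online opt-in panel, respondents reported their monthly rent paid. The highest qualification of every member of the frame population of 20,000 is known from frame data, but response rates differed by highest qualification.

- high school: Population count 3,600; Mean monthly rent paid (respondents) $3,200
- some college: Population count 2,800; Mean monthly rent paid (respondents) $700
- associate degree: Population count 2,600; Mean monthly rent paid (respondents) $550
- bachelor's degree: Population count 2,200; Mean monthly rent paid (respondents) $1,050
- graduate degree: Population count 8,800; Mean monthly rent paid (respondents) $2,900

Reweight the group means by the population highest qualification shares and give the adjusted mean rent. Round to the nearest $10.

$2,140

Post-stratification weights by population share, not respondent share:
  high school: (3,600/20,000) × 3200 = 576
  some college: (2,800/20,000) × 700 = 98
  associate degree: (2,600/20,000) × 550 = 71.5
  bachelor's degree: (2,200/20,000) × 1050 = 115.5
  graduate degree: (8,800/20,000) × 2900 = 1276
Post-stratified estimate = 2137 → $2,140.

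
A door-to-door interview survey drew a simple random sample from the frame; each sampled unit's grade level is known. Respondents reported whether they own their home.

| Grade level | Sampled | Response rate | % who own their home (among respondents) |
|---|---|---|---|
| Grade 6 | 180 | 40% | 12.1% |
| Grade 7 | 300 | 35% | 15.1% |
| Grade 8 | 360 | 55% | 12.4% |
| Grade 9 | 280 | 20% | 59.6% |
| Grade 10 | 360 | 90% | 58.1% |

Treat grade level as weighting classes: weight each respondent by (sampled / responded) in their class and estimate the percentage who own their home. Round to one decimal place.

33.0%

Each respondent's weight = sampled/responded in their class; summing within a class gives n_sampled, so:
  Grade 6: 180 × 12.1 = 2178
  Grade 7: 300 × 15.1 = 4530
  Grade 8: 360 × 12.4 = 4464
  Grade 9: 280 × 59.6 = 16,688
  Grade 10: 360 × 58.1 = 20,916
Adjusted estimate = 48,776 / 1,480 = 32.9568 → 33.0%.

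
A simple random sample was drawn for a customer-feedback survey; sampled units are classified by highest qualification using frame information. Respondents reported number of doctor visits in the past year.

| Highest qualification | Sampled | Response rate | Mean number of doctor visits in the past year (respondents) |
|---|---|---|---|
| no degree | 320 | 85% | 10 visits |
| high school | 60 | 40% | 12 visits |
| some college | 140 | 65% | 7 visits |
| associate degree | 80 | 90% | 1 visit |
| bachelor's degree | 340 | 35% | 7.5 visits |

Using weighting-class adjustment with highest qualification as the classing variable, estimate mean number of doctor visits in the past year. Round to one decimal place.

8.0

Inverse-response-rate weighting restores each class to its sampled count, so class totals weight by n_sampled:
  no degree: 320 × 10 = 3200
  high school: 60 × 12 = 720
  some college: 140 × 7 = 980
  associate degree: 80 × 1 = 80
  bachelor's degree: 340 × 7.5 = 2550
Adjusted estimate = 7530 / 940 = 8.01064 → 8.0.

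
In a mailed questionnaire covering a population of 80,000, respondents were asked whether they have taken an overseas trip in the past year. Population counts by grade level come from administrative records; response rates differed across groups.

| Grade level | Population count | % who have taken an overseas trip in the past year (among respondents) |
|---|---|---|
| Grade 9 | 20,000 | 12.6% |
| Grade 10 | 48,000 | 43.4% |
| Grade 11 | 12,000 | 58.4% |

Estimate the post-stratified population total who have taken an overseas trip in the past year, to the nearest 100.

Apply each group's respondent rate to its population count:
  Grade 9: 20,000 × 12.6% = 2520
  Grade 10: 48,000 × 43.4% = 20,832
  Grade 11: 12,000 × 58.4% = 7008
Estimated total = 30,360 → 30,400.

30,400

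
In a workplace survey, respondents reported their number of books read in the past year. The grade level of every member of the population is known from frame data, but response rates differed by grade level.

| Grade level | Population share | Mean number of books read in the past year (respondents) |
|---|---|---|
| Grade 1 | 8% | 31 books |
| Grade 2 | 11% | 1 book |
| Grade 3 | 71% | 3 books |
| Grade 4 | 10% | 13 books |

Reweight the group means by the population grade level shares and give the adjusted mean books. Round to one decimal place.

Post-stratification weights by population share, not respondent share:
  Grade 1: 0.08 × 31 = 2.48
  Grade 2: 0.11 × 1 = 0.11
  Grade 3: 0.71 × 3 = 2.13
  Grade 4: 0.1 × 13 = 1.3
Post-stratified estimate = 6.02 → 6.0.

6.0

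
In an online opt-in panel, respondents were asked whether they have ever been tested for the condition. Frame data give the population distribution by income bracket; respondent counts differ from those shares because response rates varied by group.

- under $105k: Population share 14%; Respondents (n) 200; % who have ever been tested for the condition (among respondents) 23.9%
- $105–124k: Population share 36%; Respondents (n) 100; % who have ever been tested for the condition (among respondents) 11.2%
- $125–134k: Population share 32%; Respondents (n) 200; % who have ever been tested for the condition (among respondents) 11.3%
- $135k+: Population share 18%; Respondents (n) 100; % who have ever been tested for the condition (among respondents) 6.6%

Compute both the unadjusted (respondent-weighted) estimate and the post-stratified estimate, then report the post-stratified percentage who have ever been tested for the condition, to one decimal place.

Naive respondent-only estimate (weights = respondent counts):
  (200/600)×23.9 + (100/600)×11.2 + (200/600)×11.3 + (100/600)×6.6 = 14.7%
Reweighting by population income bracket shares:
  0.14×23.9 + 0.36×11.2 + 0.32×11.3 + 0.18×6.6 = 12.182%

12.2%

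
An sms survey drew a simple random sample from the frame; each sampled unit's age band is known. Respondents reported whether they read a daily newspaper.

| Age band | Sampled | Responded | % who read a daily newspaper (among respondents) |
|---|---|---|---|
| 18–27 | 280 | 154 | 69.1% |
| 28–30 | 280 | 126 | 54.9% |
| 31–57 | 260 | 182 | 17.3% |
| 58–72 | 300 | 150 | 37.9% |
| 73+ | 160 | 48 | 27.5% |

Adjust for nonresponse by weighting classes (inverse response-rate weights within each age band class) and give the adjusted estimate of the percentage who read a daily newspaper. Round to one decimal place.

Class response rates: 18–27 154/280 = 55%, 28–30 126/280 = 45%, 31–57 182/260 = 70%, 58–72 150/300 = 50%, 73+ 48/160 = 30%.
Weighting each respondent by the inverse class response rate inflates each class back to its sampled size, so the class weight is n_sampled:
  18–27: 280 × 69.1 = 19,348
  28–30: 280 × 54.9 = 15,372
  31–57: 260 × 17.3 = 4498
  58–72: 300 × 37.9 = 11,370
  73+: 160 × 27.5 = 4400
Adjusted estimate = 54,988 / 1,280 = 42.9594 → 43.0%.

43.0%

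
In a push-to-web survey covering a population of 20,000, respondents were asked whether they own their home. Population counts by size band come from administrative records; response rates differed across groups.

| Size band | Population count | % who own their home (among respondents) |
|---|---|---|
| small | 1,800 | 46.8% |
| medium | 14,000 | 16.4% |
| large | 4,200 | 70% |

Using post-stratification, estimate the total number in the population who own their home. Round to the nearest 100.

Each cell contributes its population count × the respondent rate:
  small: 1,800 × 46.8% = 842.4
  medium: 14,000 × 16.4% = 2296
  large: 4,200 × 70% = 2940
Estimated total = 6078.4 → 6,100.

6,100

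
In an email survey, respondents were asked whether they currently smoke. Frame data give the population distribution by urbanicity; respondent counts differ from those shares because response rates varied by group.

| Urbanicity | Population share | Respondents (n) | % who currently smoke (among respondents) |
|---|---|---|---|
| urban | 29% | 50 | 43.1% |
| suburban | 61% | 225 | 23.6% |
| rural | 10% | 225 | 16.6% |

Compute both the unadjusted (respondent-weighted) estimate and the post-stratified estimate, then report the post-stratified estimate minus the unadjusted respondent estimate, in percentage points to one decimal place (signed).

+6.2 percentage points

Without adjustment, the pooled respondent share is:
  (50/500)×43.1 + (225/500)×23.6 + (225/500)×16.6 = 22.4%
Post-stratifying to population shares instead:
  0.29×43.1 + 0.61×23.6 + 0.1×16.6 = 28.555%
Difference = 28.555 − 22.4 = 6.155 pp.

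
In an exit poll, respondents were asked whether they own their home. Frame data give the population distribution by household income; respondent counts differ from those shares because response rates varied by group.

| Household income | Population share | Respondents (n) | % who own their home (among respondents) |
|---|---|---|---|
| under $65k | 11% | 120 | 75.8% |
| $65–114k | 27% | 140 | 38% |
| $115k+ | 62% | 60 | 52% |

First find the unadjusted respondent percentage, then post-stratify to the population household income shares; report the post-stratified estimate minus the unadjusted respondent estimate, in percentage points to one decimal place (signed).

-4.0 percentage points

Naive respondent-only estimate (weights = respondent counts):
  (120/320)×75.8 + (140/320)×38 + (60/320)×52 = 54.8%
Post-stratified estimate weights by population shares:
  0.11×75.8 + 0.27×38 + 0.62×52 = 50.838%
Difference = 50.838 − 54.8 = -3.962 pp.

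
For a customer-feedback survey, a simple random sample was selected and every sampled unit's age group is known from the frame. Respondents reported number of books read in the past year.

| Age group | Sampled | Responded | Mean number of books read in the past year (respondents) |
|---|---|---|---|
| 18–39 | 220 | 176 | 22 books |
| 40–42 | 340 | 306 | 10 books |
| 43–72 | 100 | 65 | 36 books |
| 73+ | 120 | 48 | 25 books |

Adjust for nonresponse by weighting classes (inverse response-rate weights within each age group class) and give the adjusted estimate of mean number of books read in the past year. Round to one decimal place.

19.0

Class response rates: 18–39 176/220 = 80%, 40–42 306/340 = 90%, 43–72 65/100 = 65%, 73+ 48/120 = 40%.
Weighting each respondent by the inverse class response rate inflates each class back to its sampled size, so the class weight is n_sampled:
  18–39: 220 × 22 = 4840
  40–42: 340 × 10 = 3400
  43–72: 100 × 36 = 3600
  73+: 120 × 25 = 3000
Adjusted estimate = 14,840 / 780 = 19.0256 → 19.0.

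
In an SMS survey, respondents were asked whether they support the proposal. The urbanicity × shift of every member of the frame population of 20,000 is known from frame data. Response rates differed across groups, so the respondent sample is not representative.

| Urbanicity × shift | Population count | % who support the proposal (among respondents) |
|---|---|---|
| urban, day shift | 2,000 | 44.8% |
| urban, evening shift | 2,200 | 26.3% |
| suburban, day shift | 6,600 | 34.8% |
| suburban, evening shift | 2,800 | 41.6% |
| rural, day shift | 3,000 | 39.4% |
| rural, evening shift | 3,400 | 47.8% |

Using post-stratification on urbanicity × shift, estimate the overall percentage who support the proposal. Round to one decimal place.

38.7%

Weight each group's respondent value by its population share:
  urban, day shift: (2,000/20,000) × 44.8 = 4.48
  urban, evening shift: (2,200/20,000) × 26.3 = 2.893
  suburban, day shift: (6,600/20,000) × 34.8 = 11.484
  suburban, evening shift: (2,800/20,000) × 41.6 = 5.824
  rural, day shift: (3,000/20,000) × 39.4 = 5.91
  rural, evening shift: (3,400/20,000) × 47.8 = 8.126
Post-stratified estimate = 38.717 → 38.7%.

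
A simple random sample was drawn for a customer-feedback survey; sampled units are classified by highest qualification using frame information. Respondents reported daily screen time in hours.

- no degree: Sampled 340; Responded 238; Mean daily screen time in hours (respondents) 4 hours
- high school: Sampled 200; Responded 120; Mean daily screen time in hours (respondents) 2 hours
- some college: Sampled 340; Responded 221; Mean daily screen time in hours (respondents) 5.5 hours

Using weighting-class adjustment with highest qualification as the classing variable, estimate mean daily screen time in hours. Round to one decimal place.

Class response rates: no degree 238/340 = 70%, high school 120/200 = 60%, some college 221/340 = 65%.
With weight = n_sampled/n_responded per class, the weighted class total is n_sampled:
  no degree: 340 × 4 = 1360
  high school: 200 × 2 = 400
  some college: 340 × 5.5 = 1870
Adjusted estimate = 3630 / 880 = 4.125 → 4.1.

4.1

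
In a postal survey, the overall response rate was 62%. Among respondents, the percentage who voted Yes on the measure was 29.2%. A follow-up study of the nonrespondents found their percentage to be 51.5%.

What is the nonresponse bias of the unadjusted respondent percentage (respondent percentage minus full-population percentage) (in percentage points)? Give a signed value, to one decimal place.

-8.5 percentage points

Nonresponse fraction = 1 − 0.62 = 0.38.
Bias = (nonresponse fraction) × (respondent percentage − nonrespondent percentage)
     = 0.38 × (29.2 − 51.5) = 0.38 × -22.3 = -8.474.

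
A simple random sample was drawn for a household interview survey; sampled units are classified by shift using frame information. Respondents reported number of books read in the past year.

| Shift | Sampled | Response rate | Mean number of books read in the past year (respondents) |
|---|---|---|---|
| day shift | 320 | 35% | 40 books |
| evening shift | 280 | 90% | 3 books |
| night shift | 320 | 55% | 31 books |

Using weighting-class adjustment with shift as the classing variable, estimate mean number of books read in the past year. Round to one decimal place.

Each respondent's weight = sampled/responded in their class; summing within a class gives n_sampled, so:
  day shift: 320 × 40 = 12,800
  evening shift: 280 × 3 = 840
  night shift: 320 × 31 = 9920
Adjusted estimate = 23,560 / 920 = 25.6087 → 25.6.

25.6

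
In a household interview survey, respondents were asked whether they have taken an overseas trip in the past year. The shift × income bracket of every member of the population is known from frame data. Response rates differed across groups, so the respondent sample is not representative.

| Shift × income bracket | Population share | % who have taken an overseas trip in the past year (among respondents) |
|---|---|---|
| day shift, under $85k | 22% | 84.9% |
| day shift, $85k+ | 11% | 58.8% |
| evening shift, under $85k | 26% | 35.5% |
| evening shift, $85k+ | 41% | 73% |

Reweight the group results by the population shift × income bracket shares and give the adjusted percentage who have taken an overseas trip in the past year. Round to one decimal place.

Reweight to the known shift × income bracket distribution:
  day shift, under $85k: 0.22 × 84.9 = 18.678
  day shift, $85k+: 0.11 × 58.8 = 6.468
  evening shift, under $85k: 0.26 × 35.5 = 9.23
  evening shift, $85k+: 0.41 × 73 = 29.93
Post-stratified estimate = 64.306 → 64.3%.

64.3%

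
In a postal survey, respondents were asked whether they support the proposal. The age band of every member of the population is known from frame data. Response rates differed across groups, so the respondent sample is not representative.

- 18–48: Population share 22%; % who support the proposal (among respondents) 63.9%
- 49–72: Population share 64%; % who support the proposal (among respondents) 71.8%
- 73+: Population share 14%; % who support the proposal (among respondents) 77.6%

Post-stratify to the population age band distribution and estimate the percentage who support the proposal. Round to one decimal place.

Post-stratification weights by population share, not respondent share:
  18–48: 0.22 × 63.9 = 14.058
  49–72: 0.64 × 71.8 = 45.952
  73+: 0.14 × 77.6 = 10.864
Post-stratified estimate = 70.874 → 70.9%.

70.9%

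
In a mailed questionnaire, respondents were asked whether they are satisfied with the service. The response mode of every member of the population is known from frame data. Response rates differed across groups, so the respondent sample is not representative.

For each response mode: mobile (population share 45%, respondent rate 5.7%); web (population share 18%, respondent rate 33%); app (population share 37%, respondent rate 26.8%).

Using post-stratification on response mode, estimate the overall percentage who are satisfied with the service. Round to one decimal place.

18.4%

Weight each group's respondent value by its population share:
  mobile: 0.45 × 5.7 = 2.565
  web: 0.18 × 33 = 5.94
  app: 0.37 × 26.8 = 9.916
Post-stratified estimate = 18.421 → 18.4%.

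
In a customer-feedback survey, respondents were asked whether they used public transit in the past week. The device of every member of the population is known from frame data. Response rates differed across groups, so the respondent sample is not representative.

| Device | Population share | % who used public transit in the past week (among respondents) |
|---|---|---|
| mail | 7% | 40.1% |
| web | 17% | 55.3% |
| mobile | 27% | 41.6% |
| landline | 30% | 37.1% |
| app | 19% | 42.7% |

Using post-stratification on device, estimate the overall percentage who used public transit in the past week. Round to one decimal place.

42.7%

Weight each group's respondent value by its population share:
  mail: 0.07 × 40.1 = 2.807
  web: 0.17 × 55.3 = 9.401
  mobile: 0.27 × 41.6 = 11.232
  landline: 0.3 × 37.1 = 11.13
  app: 0.19 × 42.7 = 8.113
Post-stratified estimate = 42.683 → 42.7%.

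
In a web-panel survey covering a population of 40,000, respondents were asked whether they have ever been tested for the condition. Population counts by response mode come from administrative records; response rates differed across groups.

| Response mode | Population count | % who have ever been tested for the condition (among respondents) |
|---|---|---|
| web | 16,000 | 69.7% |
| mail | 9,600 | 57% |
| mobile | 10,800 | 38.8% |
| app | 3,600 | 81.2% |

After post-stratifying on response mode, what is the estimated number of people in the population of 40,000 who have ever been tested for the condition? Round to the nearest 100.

Estimated count per cell = population count × respondent percentage:
  web: 16,000 × 69.7% = 11,152
  mail: 9,600 × 57% = 5472
  mobile: 10,800 × 38.8% = 4190.4
  app: 3,600 × 81.2% = 2923.2
Estimated total = 23737.6 → 23,700.

23,700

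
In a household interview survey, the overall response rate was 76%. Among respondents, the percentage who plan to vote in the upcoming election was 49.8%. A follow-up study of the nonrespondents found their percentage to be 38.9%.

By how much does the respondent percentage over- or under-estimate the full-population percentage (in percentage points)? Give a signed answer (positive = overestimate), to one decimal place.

+2.6 percentage points

Nonresponse fraction = 1 − 0.76 = 0.24.
Bias = (nonresponse fraction) × (respondent percentage − nonrespondent percentage)
     = 0.24 × (49.8 − 38.9) = 0.24 × 10.9 = 2.616.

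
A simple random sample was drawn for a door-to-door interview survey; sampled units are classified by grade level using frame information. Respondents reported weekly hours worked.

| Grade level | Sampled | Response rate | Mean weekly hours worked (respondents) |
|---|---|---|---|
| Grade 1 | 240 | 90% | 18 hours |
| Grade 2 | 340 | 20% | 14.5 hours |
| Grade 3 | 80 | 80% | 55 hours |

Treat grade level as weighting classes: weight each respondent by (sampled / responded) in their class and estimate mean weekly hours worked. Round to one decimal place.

20.7

Inverse-response-rate weighting restores each class to its sampled count, so class totals weight by n_sampled:
  Grade 1: 240 × 18 = 4320
  Grade 2: 340 × 14.5 = 4930
  Grade 3: 80 × 55 = 4400
Adjusted estimate = 13,650 / 660 = 20.6818 → 20.7.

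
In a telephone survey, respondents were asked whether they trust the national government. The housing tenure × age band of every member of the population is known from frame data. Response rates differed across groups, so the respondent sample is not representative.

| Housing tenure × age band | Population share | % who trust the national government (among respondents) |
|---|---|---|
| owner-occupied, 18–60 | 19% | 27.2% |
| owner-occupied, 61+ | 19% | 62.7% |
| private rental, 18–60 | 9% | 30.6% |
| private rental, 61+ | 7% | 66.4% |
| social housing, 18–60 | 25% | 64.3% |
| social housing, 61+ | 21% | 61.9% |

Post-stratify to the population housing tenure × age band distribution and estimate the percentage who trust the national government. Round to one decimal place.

Each cell contributes population-share × respondent value:
  owner-occupied, 18–60: 0.19 × 27.2 = 5.168
  owner-occupied, 61+: 0.19 × 62.7 = 11.913
  private rental, 18–60: 0.09 × 30.6 = 2.754
  private rental, 61+: 0.07 × 66.4 = 4.648
  social housing, 18–60: 0.25 × 64.3 = 16.075
  social housing, 61+: 0.21 × 61.9 = 12.999
Post-stratified estimate = 53.557 → 53.6%.

53.6%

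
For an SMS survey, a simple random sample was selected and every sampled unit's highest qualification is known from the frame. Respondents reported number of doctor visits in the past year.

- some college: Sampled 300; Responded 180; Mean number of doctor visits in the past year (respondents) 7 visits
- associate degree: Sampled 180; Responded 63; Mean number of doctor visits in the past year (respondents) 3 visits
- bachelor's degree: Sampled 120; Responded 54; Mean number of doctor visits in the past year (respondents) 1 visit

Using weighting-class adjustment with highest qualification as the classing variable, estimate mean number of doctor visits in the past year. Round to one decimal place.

4.6

Class response rates: some college 180/300 = 60%, associate degree 63/180 = 35%, bachelor's degree 54/120 = 45%.
Each respondent's weight = sampled/responded in their class; summing within a class gives n_sampled, so:
  some college: 300 × 7 = 2100
  associate degree: 180 × 3 = 540
  bachelor's degree: 120 × 1 = 120
Adjusted estimate = 2760 / 600 = 4.6 → 4.6.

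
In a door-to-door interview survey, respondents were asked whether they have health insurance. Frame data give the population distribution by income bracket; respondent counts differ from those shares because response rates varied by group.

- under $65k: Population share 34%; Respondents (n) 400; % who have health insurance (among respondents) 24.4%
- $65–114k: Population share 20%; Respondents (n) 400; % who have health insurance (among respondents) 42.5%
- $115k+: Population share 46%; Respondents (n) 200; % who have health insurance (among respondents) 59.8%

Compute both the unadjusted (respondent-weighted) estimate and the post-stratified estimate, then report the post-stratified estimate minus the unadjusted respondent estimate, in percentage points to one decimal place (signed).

+5.6 percentage points

Unadjusted (pooled respondent) estimate weights by respondent counts:
  (400/1000)×24.4 + (400/1000)×42.5 + (200/1000)×59.8 = 38.72%
Post-stratified estimate weights by population shares:
  0.34×24.4 + 0.2×42.5 + 0.46×59.8 = 44.304%
Difference = 44.304 − 38.72 = 5.584 pp.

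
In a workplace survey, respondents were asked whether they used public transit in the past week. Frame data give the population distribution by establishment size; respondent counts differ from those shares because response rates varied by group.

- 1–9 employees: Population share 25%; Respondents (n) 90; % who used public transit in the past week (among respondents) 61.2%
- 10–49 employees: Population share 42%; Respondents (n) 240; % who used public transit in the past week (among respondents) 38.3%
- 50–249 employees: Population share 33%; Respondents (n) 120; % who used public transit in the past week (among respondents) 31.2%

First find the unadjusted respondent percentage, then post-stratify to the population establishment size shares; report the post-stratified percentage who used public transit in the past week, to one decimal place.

Naive respondent-only estimate (weights = respondent counts):
  (90/450)×61.2 + (240/450)×38.3 + (120/450)×31.2 = 40.9867%
Post-stratified estimate weights by population shares:
  0.25×61.2 + 0.42×38.3 + 0.33×31.2 = 41.682%

41.7%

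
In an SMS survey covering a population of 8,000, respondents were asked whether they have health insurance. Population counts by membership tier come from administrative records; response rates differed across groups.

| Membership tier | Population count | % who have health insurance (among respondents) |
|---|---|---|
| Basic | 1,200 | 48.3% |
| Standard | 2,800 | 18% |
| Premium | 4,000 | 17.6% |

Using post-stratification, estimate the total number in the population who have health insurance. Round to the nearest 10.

Apply each group's respondent rate to its population count:
  Basic: 1,200 × 48.3% = 579.6
  Standard: 2,800 × 18% = 504
  Premium: 4,000 × 17.6% = 704
Estimated total = 1787.6 → 1,790.

1,790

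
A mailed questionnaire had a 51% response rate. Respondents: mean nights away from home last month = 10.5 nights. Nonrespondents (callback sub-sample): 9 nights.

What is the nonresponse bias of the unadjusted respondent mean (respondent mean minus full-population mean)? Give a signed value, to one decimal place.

+0.7

Nonresponse fraction = 1 − 0.51 = 0.49.
Bias = (nonresponse fraction) × (respondent mean − nonrespondent mean)
     = 0.49 × (10.5 − 9) = 0.49 × 1.5 = 0.735.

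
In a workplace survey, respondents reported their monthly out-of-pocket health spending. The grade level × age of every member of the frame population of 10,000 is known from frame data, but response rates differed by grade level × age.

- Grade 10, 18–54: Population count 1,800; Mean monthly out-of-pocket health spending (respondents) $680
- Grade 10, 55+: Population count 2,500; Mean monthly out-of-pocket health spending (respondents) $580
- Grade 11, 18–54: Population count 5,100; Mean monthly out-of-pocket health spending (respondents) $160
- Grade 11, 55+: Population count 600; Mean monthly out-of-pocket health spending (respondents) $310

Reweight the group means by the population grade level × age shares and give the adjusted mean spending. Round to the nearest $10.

$370

Weight each group's respondent value by its population share:
  Grade 10, 18–54: (1,800/10,000) × 680 = 122.4
  Grade 10, 55+: (2,500/10,000) × 580 = 145
  Grade 11, 18–54: (5,100/10,000) × 160 = 81.6
  Grade 11, 55+: (600/10,000) × 310 = 18.6
Post-stratified estimate = 367.6 → $370.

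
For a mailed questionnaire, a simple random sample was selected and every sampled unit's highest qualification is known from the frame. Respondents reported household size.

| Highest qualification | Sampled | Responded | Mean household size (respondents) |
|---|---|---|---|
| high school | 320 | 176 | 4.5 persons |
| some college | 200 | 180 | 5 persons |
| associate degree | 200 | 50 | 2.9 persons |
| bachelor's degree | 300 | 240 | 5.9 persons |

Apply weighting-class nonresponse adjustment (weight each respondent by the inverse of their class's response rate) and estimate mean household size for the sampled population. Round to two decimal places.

Response rates by class: high school 176/320 = 55%, some college 180/200 = 90%, associate degree 50/200 = 25%, bachelor's degree 240/300 = 80%.
Weighting each respondent by the inverse class response rate inflates each class back to its sampled size, so the class weight is n_sampled:
  high school: 320 × 4.5 = 1440
  some college: 200 × 5 = 1000
  associate degree: 200 × 2.9 = 580
  bachelor's degree: 300 × 5.9 = 1770
Adjusted estimate = 4790 / 1,020 = 4.69608 → 4.70.

4.70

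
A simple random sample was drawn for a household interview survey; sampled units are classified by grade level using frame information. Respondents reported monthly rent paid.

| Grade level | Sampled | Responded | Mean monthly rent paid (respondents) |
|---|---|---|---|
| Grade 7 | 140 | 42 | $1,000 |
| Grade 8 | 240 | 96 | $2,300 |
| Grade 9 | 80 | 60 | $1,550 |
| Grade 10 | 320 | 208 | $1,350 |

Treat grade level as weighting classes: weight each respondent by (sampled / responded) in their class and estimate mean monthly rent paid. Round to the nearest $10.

Response rates by class: Grade 7 42/140 = 30%, Grade 8 96/240 = 40%, Grade 9 60/80 = 75%, Grade 10 208/320 = 65%.
Weighting each respondent by the inverse class response rate inflates each class back to its sampled size, so the class weight is n_sampled:
  Grade 7: 140 × 1000 = 140,000
  Grade 8: 240 × 2300 = 552,000
  Grade 9: 80 × 1550 = 124,000
  Grade 10: 320 × 1350 = 432,000
Adjusted estimate = 1,248,000 / 780 = 1600 → $1,600.

$1,600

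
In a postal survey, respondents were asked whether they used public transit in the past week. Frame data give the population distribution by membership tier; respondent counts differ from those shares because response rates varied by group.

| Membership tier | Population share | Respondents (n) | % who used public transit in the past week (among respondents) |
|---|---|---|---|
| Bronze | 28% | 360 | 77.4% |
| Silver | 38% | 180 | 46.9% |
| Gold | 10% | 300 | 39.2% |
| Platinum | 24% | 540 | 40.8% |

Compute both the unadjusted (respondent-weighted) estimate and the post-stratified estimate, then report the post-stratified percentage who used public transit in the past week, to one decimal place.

53.2%

Without adjustment, the pooled respondent share is:
  (360/1380)×77.4 + (180/1380)×46.9 + (300/1380)×39.2 + (540/1380)×40.8 = 50.7957%
Post-stratified estimate weights by population shares:
  0.28×77.4 + 0.38×46.9 + 0.1×39.2 + 0.24×40.8 = 53.206%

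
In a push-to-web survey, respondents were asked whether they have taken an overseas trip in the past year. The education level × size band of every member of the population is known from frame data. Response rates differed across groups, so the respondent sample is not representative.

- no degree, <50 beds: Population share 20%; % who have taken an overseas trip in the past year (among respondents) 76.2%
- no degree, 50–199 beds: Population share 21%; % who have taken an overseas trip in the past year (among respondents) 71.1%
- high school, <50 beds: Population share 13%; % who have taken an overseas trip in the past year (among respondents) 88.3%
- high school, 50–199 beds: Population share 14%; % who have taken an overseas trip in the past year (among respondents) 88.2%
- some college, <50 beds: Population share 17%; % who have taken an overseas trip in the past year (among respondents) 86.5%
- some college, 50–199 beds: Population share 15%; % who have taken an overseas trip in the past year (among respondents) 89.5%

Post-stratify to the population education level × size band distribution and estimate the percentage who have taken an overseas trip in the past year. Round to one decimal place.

Reweight to the known education level × size band distribution:
  no degree, <50 beds: 0.2 × 76.2 = 15.24
  no degree, 50–199 beds: 0.21 × 71.1 = 14.931
  high school, <50 beds: 0.13 × 88.3 = 11.479
  high school, 50–199 beds: 0.14 × 88.2 = 12.348
  some college, <50 beds: 0.17 × 86.5 = 14.705
  some college, 50–199 beds: 0.15 × 89.5 = 13.425
Post-stratified estimate = 82.128 → 82.1%.

82.1%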